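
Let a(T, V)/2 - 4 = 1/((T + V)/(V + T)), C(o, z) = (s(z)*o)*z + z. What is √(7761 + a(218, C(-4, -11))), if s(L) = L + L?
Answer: √7771 ≈ 88.153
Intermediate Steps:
s(L) = 2*L
C(o, z) = z + 2*o*z² (C(o, z) = ((2*z)*o)*z + z = (2*o*z)*z + z = 2*o*z² + z = z + 2*o*z²)
a(T, V) = 10 (a(T, V) = 8 + 2/(((T + V)/(V + T))) = 8 + 2/(((T + V)/(T + V))) = 8 + 2/1 = 8 + 2*1 = 8 + 2 = 10)
√(7761 + a(218, C(-4, -11))) = √(7761 + 10) = √7771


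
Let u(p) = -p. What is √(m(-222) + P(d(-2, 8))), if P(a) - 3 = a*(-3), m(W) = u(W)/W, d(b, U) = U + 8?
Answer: I*√46 ≈ 6.7823*I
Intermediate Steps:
d(b, U) = 8 + U
m(W) = -1 (m(W) = (-W)/W = -1)
P(a) = 3 - 3*a (P(a) = 3 + a*(-3) = 3 - 3*a)
√(m(-222) + P(d(-2, 8))) = √(-1 + (3 - 3*(8 + 8))) = √(-1 + (3 - 3*16)) = √(-1 + (3 - 48)) = √(-1 - 45) = √(-46) = I*√46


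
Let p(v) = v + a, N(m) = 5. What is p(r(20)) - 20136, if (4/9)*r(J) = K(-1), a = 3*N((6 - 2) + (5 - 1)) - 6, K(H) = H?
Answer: -80517/4 ≈ -20129.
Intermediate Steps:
a = 9 (a = 3*5 - 6 = 15 - 6 = 9)
r(J) = -9/4 (r(J) = (9/4)*(-1) = -9/4)
p(v) = 9 + v (p(v) = v + 9 = 9 + v)
p(r(20)) - 20136 = (9 - 9/4) - 20136 = 27/4 - 20136 = -80517/4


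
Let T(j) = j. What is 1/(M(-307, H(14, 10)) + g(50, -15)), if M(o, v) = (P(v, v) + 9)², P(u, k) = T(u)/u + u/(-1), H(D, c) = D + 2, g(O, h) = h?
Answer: 1/21 ≈ 0.047619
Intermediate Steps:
H(D, c) = 2 + D
P(u, k) = 1 - u (P(u, k) = u/u + u/(-1) = 1 + u*(-1) = 1 - u)
M(o, v) = (10 - v)² (M(o, v) = ((1 - v) + 9)² = (10 - v)²)
1/(M(-307, H(14, 10)) + g(50, -15)) = 1/((10 - (2 + 14))² - 15) = 1/((10 - 1*16)² - 15) = 1/((10 - 16)² - 15) = 1/((-6)² - 15) = 1/(36 - 15) = 1/21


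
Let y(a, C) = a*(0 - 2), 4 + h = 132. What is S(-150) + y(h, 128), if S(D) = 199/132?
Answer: -33593/132 ≈ -254.49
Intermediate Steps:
h = 128 (h = -4 + 132 = 128)
S(D) = 199/132 (S(D) = 199*(1/132) = 199/132)
y(a, C) = -2*a (y(a, C) = a*(-2) = -2*a)
S(-150) + y(h, 128) = 199/132 - 2*128 = 199/132 - 256 = -33593/132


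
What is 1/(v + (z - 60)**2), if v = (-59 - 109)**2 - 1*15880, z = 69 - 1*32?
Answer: 1/12873 ≈ 7.7682e-5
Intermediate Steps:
z = 37 (z = 69 - 32 = 37)
v = 12344 (v = (-168)**2 - 15880 = 28224 - 15880 = 12344)
1/(v + (z - 60)**2) = 1/(12344 + (37 - 60)**2) = 1/(12344 + (-23)**2) = 1/(12344 + 529) = 1/12873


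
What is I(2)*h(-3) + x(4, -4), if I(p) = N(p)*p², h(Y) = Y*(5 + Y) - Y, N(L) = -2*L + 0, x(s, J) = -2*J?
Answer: 56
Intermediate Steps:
N(L) = -2*L
h(Y) = -Y + Y*(5 + Y)
I(p) = -2*p³ (I(p) = (-2*p)*p² = -2*p³)
I(2)*h(-3) + x(4, -4) = (-2*2³)*(-3*(4 - 3)) - 2*(-4) = (-2*8)*(-3*1) + 8 = -16*(-3) + 8 = 48 + 8 = 56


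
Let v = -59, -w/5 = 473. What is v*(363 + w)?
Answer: 118118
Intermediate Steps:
w = -2365 (w = -5*473 = -2365)
v*(363 + w) = -59*(363 - 2365) = -59*(-2002) = 118118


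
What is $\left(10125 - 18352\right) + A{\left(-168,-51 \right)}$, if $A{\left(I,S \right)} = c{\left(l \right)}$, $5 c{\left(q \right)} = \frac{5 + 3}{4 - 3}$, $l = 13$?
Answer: $- \frac{41127}{5} \approx -8225.4$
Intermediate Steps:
$c{\left(q \right)} = \frac{8}{5}$ ($c{\left(q \right)} = \frac{\left(5 + 3\right) \frac{1}{4 - 3}}{5} = \frac{8 \cdot 1^{-1}}{5} = \frac{8 \cdot 1}{5} = \frac{1}{5} \cdot 8 = \frac{8}{5}$)
$A{\left(I,S \right)} = \frac{8}{5}$
$\left(10125 - 18352\right) + A{\left(-168,-51 \right)} = \left(10125 - 18352\right) + \frac{8}{5} = -8227 + \frac{8}{5} = - \frac{41127}{5}$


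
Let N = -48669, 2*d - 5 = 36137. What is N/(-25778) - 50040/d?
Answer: -410433621/465834238 ≈ -0.88107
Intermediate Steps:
d = 18071 (d = 5/2 + (1/2)*36137 = 5/2 + 36137/2 = 18071)
N/(-25778) - 50040/d = -48669/(-25778) - 50040/18071 = -48669*(-1/25778) - 50040*1/18071 = 48669/25778 - 50040/18071 = -410433621/465834238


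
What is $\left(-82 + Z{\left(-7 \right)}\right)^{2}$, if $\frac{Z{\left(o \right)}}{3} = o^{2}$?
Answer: $4225$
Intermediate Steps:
$Z{\left(o \right)} = 3 o^{2}$
$\left(-82 + Z{\left(-7 \right)}\right)^{2} = \left(-82 + 3 \left(-7\right)^{2}\right)^{2} = \left(-82 + 3 \cdot 49\right)^{2} = \left(-82 + 147\right)^{2} = 65^{2} = 4225$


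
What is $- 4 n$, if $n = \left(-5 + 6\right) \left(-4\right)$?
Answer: $16$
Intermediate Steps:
$n = -4$ ($n = 1 \left(-4\right) = -4$)
$- 4 n = \left(-4\right) \left(-4\right) = 16$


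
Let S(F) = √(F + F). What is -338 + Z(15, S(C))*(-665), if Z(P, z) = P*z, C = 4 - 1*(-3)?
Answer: -338 - 9975*√14 ≈ -37661.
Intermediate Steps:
C = 7 (C = 4 + 3 = 7)
S(F) = √2*√F (S(F) = √(2*F) = √2*√F)
-338 + Z(15, S(C))*(-665) = -338 + (15*(√2*√7))*(-665) = -338 + (15*√14)*(-665) = -338 - 9975*√14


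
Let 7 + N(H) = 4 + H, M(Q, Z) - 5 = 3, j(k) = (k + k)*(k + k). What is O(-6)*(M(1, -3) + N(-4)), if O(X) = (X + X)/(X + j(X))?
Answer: -2/23 ≈ -0.086957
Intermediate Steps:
j(k) = 4*k**2 (j(k) = (2*k)*(2*k) = 4*k**2)
M(Q, Z) = 8 (M(Q, Z) = 5 + 3 = 8)
O(X) = 2*X/(X + 4*X**2) (O(X) = (X + X)/(X + 4*X**2) = (2*X)/(X + 4*X**2) = 2*X/(X + 4*X**2))
N(H) = -3 + H (N(H) = -7 + (4 + H) = -3 + H)
O(-6)*(M(1, -3) + N(-4)) = (2/(1 + 4*(-6)))*(8 + (-3 - 4)) = (2/(1 - 24))*(8 - 7) = (2/(-23))*1 = (2*(-1/23))*1 = -2/23*1 = -2/23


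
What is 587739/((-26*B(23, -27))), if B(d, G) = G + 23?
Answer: 587739/104 ≈ 5651.3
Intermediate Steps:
B(d, G) = 23 + G
587739/((-26*B(23, -27))) = 587739/((-26*(23 - 27))) = 587739/((-26*(-4))) = 587739/104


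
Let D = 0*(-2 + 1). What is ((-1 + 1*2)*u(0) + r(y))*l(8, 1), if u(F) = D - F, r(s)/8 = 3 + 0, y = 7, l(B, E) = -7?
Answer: -168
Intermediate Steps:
r(s) = 24 (r(s) = 8*(3 + 0) = 8*3 = 24)
D = 0 (D = 0*(-1) = 0)
u(F) = -F (u(F) = 0 - F = -F)
((-1 + 1*2)*u(0) + r(y))*l(8, 1) = ((-1 + 1*2)*(-1*0) + 24)*(-7) = ((-1 + 2)*0 + 24)*(-7) = (1*0 + 24)*(-7) = (0 + 24)*(-7) = 24*(-7) = -168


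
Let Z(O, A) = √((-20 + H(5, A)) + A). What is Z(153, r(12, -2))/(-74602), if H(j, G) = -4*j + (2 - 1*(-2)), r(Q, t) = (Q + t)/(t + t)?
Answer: -I*√154/149204 ≈ -8.3173e-5*I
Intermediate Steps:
r(Q, t) = (Q + t)/(2*t) (r(Q, t) = (Q + t)/((2*t)) = (Q + t)*(1/(2*t)) = (Q + t)/(2*t))
H(j, G) = 4 - 4*j (H(j, G) = -4*j + (2 + 2) = -4*j + 4 = 4 - 4*j)
Z(O, A) = √(-36 + A) (Z(O, A) = √((-20 + (4 - 4*5)) + A) = √((-20 + (4 - 20)) + A) = √((-20 - 16) + A) = √(-36 + A))
Z(153, r(12, -2))/(-74602) = √(-36 + (½)*(12 - 2)/(-2))/(-74602) = √(-36 + (½)*(-½)*10)*(-1/74602) = √(-36 - 5/2)*(-1/74602) = √(-77/2)*(-1/74602) = (I*√154/2)*(-1/74602) = -I*√154/149204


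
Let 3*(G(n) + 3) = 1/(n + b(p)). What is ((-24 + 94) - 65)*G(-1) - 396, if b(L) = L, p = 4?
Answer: -3694/9 ≈ -410.44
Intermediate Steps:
G(n) = -3 + 1/(3*(4 + n)) (G(n) = -3 + 1/(3*(n + 4)) = -3 + 1/(3*(4 + n)))
((-24 + 94) - 65)*G(-1) - 396 = ((-24 + 94) - 65)*((-35 - 9*(-1))/(3*(4 - 1))) - 396 = (70 - 65)*((⅓)*(-35 + 9)/3) - 396 = 5*((⅓)*(⅓)*(-26)) - 396 = 5*(-26/9) - 396 = -130/9 - 396 = -3694/9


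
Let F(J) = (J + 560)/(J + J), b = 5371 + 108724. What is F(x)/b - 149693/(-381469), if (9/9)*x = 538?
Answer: 9188831311711/23415753588590 ≈ 0.39242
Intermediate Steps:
b = 114095
x = 538
F(J) = (560 + J)/(2*J) (F(J) = (560 + J)/((2*J)) = (560 + J)*(1/(2*J)) = (560 + J)/(2*J))
F(x)/b - 149693/(-381469) = ((1/2)*(560 + 538)/538)/114095 - 149693/(-381469) = ((1/2)*(1/538)*1098)*(1/114095) - 149693*(-1/381469) = (549/538)*(1/114095) + 149693/381469 = 549/61383110 + 149693/381469 = 9188831311711/23415753588590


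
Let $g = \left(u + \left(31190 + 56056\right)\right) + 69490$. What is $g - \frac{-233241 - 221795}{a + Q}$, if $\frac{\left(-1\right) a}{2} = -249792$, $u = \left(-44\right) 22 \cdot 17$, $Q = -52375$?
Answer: $\frac{62734933556}{447209} \approx 1.4028 \cdot 10^{5}$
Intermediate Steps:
$u = -16456$ ($u = \left(-968\right) 17 = -16456$)
$a = 499584$ ($a = \left(-2\right) \left(-249792\right) = 499584$)
$g = 140280$ ($g = \left(-16456 + \left(31190 + 56056\right)\right) + 69490 = \left(-16456 + 87246\right) + 69490 = 70790 + 69490 = 140280$)
$g - \frac{-233241 - 221795}{a + Q} = 140280 - \frac{-233241 - 221795}{499584 - 52375} = 140280 - - \frac{455036}{447209} = 140280 + \frac{455036}{447209} = \frac{62734933556}{447209}$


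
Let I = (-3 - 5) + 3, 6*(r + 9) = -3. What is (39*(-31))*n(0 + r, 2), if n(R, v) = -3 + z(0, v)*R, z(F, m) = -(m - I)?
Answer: -153543/2 ≈ -76772.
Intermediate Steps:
r = -19/2 (r = -9 + (⅙)*(-3) = -9 - ½ = -19/2 ≈ -9.5000)
I = -5 (I = -8 + 3 = -5)
z(F, m) = -5 - m (z(F, m) = -(m - 1*(-5)) = -(m + 5) = -(5 + m) = -5 - m)
n(R, v) = -3 + R*(-5 - v) (n(R, v) = -3 + (-5 - v)*R = -3 + R*(-5 - v))
(39*(-31))*n(0 + r, 2) = (39*(-31))*(-3 - (0 - 19/2)*(5 + 2)) = -1209*(-3 - 1*(-19/2)*7) = -1209*(-3 + 133/2) = -1209*127/2 = -153543/2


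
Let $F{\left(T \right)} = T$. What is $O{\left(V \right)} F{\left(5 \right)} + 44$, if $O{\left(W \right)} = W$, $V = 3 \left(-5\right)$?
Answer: $-31$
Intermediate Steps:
$V = -15$
$O{\left(V \right)} F{\left(5 \right)} + 44 = \left(-15\right) 5 + 44 = -75 + 44 = -31$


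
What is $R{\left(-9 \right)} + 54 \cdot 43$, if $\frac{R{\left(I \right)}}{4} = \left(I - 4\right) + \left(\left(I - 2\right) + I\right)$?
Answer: $2190$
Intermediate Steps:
$R{\left(I \right)} = -24 + 12 I$ ($R{\left(I \right)} = 4 \left(\left(I - 4\right) + \left(\left(I - 2\right) + I\right)\right) = 4 \left(\left(-4 + I\right) + \left(\left(-2 + I\right) + I\right)\right) = 4 \left(\left(-4 + I\right) + \left(-2 + 2 I\right)\right) = 4 \left(-6 + 3 I\right) = -24 + 12 I$)
$R{\left(-9 \right)} + 54 \cdot 43 = \left(-24 + 12 \left(-9\right)\right) + 54 \cdot 43 = \left(-24 - 108\right) + 2322 = -132 + 2322 = 2190$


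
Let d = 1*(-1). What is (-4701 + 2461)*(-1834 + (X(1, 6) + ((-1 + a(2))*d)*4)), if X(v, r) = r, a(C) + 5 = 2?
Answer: 4058880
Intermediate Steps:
a(C) = -3 (a(C) = -5 + 2 = -3)
d = -1
(-4701 + 2461)*(-1834 + (X(1, 6) + ((-1 + a(2))*d)*4)) = (-4701 + 2461)*(-1834 + (6 + ((-1 - 3)*(-1))*4)) = -2240*(-1834 + (6 - 4*(-1)*4)) = -2240*(-1834 + (6 + 4*4)) = -2240*(-1834 + (6 + 16)) = -2240*(-1834 + 22) = -2240*(-1812) = 4058880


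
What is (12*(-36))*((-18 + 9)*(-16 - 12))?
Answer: -108864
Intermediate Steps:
(12*(-36))*((-18 + 9)*(-16 - 12)) = -(-3888)*(-28) = -432*252 = -108864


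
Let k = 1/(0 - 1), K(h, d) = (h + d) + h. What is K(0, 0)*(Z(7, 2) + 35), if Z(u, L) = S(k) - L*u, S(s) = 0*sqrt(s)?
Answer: 0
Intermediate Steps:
K(h, d) = d + 2*h (K(h, d) = (d + h) + h = d + 2*h)
k = -1 (k = 1/(-1) = -1)
S(s) = 0
Z(u, L) = -L*u (Z(u, L) = 0 - L*u = -L*u)
K(0, 0)*(Z(7, 2) + 35) = (0 + 2*0)*(-1*2*7 + 35) = (0 + 0)*(-14 + 35) = 0*21 = 0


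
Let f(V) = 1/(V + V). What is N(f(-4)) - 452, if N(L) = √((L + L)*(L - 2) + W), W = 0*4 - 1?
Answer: -452 + I*√30/8 ≈ -452.0 + 0.68465*I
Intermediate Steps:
f(V) = 1/(2*V)
W = -1 (W = 0 - 1 = -1)
N(L) = √(-1 + 2*L*(-2 + L)) (N(L) = √((L + L)*(L - 2) - 1) = √((2*L)*(-2 + L) - 1) = √(2*L*(-2 + L) - 1) = √(-1 + 2*L*(-2 + L)))
N(f(-4)) - 452 = √(-1 - 2/(-4) + 2*((½)/(-4))²) - 452 = √(-1 - 2*(-1)/4 + 2*((½)*(-¼))²) - 452 = √(-1 - 4*(-⅛) + 2*(-⅛)²) - 452 = √(-1 + ½ + 2*(1/64)) - 452 = √(-1 + ½ + 1/32) - 452 = √(-15/32) - 452 = I*√30/8 - 452 = -452 + I*√30/8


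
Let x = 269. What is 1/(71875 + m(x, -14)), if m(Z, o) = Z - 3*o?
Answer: 1/72186 ≈ 1.3853e-5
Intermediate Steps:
1/(71875 + m(x, -14)) = 1/(71875 + (269 - 3*(-14))) = 1/(71875 + (269 + 42)) = 1/(71875 + 311) = 1/72186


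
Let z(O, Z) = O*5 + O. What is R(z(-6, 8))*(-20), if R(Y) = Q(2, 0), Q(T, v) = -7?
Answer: 140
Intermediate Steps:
z(O, Z) = 6*O (z(O, Z) = 5*O + O = 6*O)
R(Y) = -7
R(z(-6, 8))*(-20) = -7*(-20) = 140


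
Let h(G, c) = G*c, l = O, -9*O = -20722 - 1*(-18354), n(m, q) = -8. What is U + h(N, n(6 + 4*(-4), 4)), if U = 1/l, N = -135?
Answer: 2557449/2368 ≈ 1080.0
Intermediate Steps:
O = 2368/9 (O = -(-20722 - 1*(-18354))/9 = -(-20722 + 18354)/9 = -⅑*(-2368) = 2368/9 ≈ 263.11)
l = 2368/9 ≈ 263.11
U = 9/2368 (U = 1/(2368/9) = 9/2368 ≈ 0.0038007)
U + h(N, n(6 + 4*(-4), 4)) = 9/2368 - 135*(-8) = 9/2368 + 1080 = 2557449/2368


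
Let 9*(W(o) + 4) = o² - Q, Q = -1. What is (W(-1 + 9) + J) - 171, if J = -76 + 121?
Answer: -1105/9 ≈ -122.78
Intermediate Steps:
J = 45
W(o) = -35/9 + o²/9 (W(o) = -4 + (o² - 1*(-1))/9 = -4 + (o² + 1)/9 = -4 + (1 + o²)/9 = -4 + (⅑ + o²/9) = -35/9 + o²/9)
(W(-1 + 9) + J) - 171 = ((-35/9 + (-1 + 9)²/9) + 45) - 171 = ((-35/9 + (⅑)*8²) + 45) - 171 = ((-35/9 + (⅑)*64) + 45) - 171 = ((-35/9 + 64/9) + 45) - 171 = (29/9 + 45) - 171 = 434/9 - 171 = -1105/9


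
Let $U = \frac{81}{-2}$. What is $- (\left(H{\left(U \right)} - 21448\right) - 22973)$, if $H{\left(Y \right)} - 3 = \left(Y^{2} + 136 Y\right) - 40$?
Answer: $\frac{193303}{4} \approx 48326.0$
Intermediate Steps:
$U = - \frac{81}{2}$ ($U = 81 \left(- \frac{1}{2}\right) = - \frac{81}{2} \approx -40.5$)
$H{\left(Y \right)} = -37 + Y^{2} + 136 Y$ ($H{\left(Y \right)} = 3 - \left(40 - Y^{2} - 136 Y\right) = 3 + \left(-40 + Y^{2} + 136 Y\right) = -37 + Y^{2} + 136 Y$)
$- (\left(H{\left(U \right)} - 21448\right) - 22973) = - (\left(\left(-37 + \left(- \frac{81}{2}\right)^{2} + 136 \left(- \frac{81}{2}\right)\right) - 21448\right) - 22973) = - (\left(\left(-37 + \frac{6561}{4} - 5508\right) - 21448\right) - 22973) = - (\left(- \frac{15619}{4} - 21448\right) - 22973) = - (- \frac{101411}{4} - 22973) = \left(-1\right) \left(- \frac{193303}{4}\right) = \frac{193303}{4}$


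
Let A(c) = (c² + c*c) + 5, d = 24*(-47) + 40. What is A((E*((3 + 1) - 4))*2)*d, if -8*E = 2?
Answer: -5440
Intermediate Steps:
E = -¼ (E = -⅛*2 = -¼ ≈ -0.25000)
d = -1088 (d = -1128 + 40 = -1088)
A(c) = 5 + 2*c² (A(c) = (c² + c²) + 5 = 2*c² + 5 = 5 + 2*c²)
A((E*((3 + 1) - 4))*2)*d = (5 + 2*(-((3 + 1) - 4)/4*2)²)*(-1088) = (5 + 2*(-(4 - 4)/4*2)²)*(-1088) = (5 + 2*(-¼*0*2)²)*(-1088) = (5 + 2*(0*2)²)*(-1088) = (5 + 2*0²)*(-1088) = (5 + 2*0)*(-1088) = (5 + 0)*(-1088) = 5*(-1088) = -5440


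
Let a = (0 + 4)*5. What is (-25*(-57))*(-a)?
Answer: -28500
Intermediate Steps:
a = 20 (a = 4*5 = 20)
(-25*(-57))*(-a) = (-25*(-57))*(-1*20) = 1425*(-20) = -28500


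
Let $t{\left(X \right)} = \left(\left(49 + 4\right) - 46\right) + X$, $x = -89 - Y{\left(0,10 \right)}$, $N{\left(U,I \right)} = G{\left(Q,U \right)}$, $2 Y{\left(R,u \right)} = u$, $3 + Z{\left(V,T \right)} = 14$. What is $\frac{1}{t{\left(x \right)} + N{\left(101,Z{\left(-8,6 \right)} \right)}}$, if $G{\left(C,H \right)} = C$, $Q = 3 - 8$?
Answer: $- \frac{1}{92} \approx -0.01087$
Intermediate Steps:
$Q = -5$
$Z{\left(V,T \right)} = 11$ ($Z{\left(V,T \right)} = -3 + 14 = 11$)
$Y{\left(R,u \right)} = \frac{u}{2}$
$N{\left(U,I \right)} = -5$
$x = -94$ ($x = -89 - \frac{1}{2} \cdot 10 = -89 - 5 = -94$)
$t{\left(X \right)} = 7 + X$ ($t{\left(X \right)} = \left(53 - 46\right) + X = 7 + X$)
$\frac{1}{t{\left(x \right)} + N{\left(101,Z{\left(-8,6 \right)} \right)}} = \frac{1}{\left(7 - 94\right) - 5} = \frac{1}{-87 - 5} = \frac{1}{-92} = - \frac{1}{92}$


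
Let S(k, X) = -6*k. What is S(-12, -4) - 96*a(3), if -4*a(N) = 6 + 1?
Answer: 240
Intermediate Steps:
a(N) = -7/4 (a(N) = -(6 + 1)/4 = -¼*7 = -7/4)
S(-12, -4) - 96*a(3) = -6*(-12) - 96*(-7/4) = 72 + 168 = 240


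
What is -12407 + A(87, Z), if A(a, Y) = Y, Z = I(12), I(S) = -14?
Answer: -12421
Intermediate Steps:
Z = -14
-12407 + A(87, Z) = -12407 - 14 = -12421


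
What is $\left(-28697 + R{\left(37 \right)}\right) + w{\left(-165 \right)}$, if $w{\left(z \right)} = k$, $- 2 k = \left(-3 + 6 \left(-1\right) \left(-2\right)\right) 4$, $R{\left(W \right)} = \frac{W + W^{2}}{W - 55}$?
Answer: $- \frac{259138}{9} \approx -28793.0$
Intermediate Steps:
$R{\left(W \right)} = \frac{W + W^{2}}{-55 + W}$
$k = -18$ ($k = - \frac{\left(-3 + 6 \left(-1\right) \left(-2\right)\right) 4}{2} = - \frac{\left(-3 - -12\right) 4}{2} = - \frac{\left(-3 + 12\right) 4}{2} = - \frac{9 \cdot 4}{2} = \left(- \frac{1}{2}\right) 36 = -18$)
$w{\left(z \right)} = -18$
$\left(-28697 + R{\left(37 \right)}\right) + w{\left(-165 \right)} = \left(-28697 + \frac{37 \left(1 + 37\right)}{-55 + 37}\right) - 18 = \left(-28697 + 37 \frac{1}{-18} \cdot 38\right) - 18 = \left(-28697 + 37 \left(- \frac{1}{18}\right) 38\right) - 18 = \left(-28697 - \frac{703}{9}\right) - 18 = - \frac{258976}{9} - 18 = - \frac{259138}{9}$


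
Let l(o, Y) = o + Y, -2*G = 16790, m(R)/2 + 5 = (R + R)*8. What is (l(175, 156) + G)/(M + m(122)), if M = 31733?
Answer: -8064/35627 ≈ -0.22635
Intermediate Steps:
m(R) = -10 + 32*R (m(R) = -10 + 2*((R + R)*8) = -10 + 2*((2*R)*8) = -10 + 2*(16*R) = -10 + 32*R)
G = -8395 (G = -½*16790 = -8395)
l(o, Y) = Y + o
(l(175, 156) + G)/(M + m(122)) = ((156 + 175) - 8395)/(31733 + (-10 + 32*122)) = (331 - 8395)/(31733 + (-10 + 3904)) = -8064/(31733 + 3894) = -8064/35627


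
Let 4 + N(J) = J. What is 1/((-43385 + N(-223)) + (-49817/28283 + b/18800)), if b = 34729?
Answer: -531720400/23189344404093 ≈ -2.2930e-5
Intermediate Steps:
N(J) = -4 + J
1/((-43385 + N(-223)) + (-49817/28283 + b/18800)) = 1/((-43385 + (-4 - 223)) + (-49817/28283 + 34729/18800)) = 1/((-43385 - 227) + (-49817*1/28283 + 34729*(1/18800))) = 1/(-43612 + (-49817/28283 + 34729/18800)) = 1/(-43612 + 45680707/531720400) = 1/(-23189344404093/531720400) = -531720400/23189344404093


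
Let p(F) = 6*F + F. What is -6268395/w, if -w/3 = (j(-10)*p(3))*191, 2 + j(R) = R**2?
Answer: 298495/56154 ≈ 5.3157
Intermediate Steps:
j(R) = -2 + R**2
p(F) = 7*F
w = -1179234 (w = -3*(-2 + (-10)**2)*(7*3)*191 = -3*(-2 + 100)*21*191 = -3*98*21*191 = -6174*191 = -3*393078 = -1179234)
-6268395/w = -6268395/(-1179234) = -6268395*(-1/1179234) = 298495/56154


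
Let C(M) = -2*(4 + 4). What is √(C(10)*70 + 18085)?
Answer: 3*√1885 ≈ 130.25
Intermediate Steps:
C(M) = -16 (C(M) = -2*8 = -16)
√(C(10)*70 + 18085) = √(-16*70 + 18085) = √(-1120 + 18085) = √16965 = 3*√1885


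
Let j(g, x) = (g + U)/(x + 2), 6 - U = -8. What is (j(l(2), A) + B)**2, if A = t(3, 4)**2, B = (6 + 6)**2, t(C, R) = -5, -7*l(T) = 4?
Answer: 745836100/35721 ≈ 20880.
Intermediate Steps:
U = 14 (U = 6 - 1*(-8) = 6 + 8 = 14)
l(T) = -4/7 (l(T) = -1/7*4 = -4/7)
B = 144 (B = 12**2 = 144)
A = 25 (A = (-5)**2 = 25)
j(g, x) = (14 + g)/(2 + x) (j(g, x) = (g + 14)/(x + 2) = (14 + g)/(2 + x))
(j(l(2), A) + B)**2 = ((14 - 4/7)/(2 + 25) + 144)**2 = ((94/7)/27 + 144)**2 = ((1/27)*(94/7) + 144)**2 = (94/189 + 144)**2 = (27310/189)**2 = 745836100/35721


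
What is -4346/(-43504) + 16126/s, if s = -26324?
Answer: -73392675/143149912 ≈ -0.51270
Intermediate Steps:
-4346/(-43504) + 16126/s = -4346/(-43504) + 16126/(-26324) = -4346*(-1/43504) + 16126*(-1/26324) = 2173/21752 - 8063/13162 = -73392675/143149912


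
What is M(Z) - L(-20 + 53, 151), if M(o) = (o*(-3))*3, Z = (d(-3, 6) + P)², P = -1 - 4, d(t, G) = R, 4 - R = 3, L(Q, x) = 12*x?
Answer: -1956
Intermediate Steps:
R = 1 (R = 4 - 1*3 = 4 - 3 = 1)
d(t, G) = 1
P = -5
Z = 16 (Z = (1 - 5)² = (-4)² = 16)
M(o) = -9*o (M(o) = -3*o*3 = -9*o)
M(Z) - L(-20 + 53, 151) = -9*16 - 12*151 = -144 - 1*1812 = -144 - 1812 = -1956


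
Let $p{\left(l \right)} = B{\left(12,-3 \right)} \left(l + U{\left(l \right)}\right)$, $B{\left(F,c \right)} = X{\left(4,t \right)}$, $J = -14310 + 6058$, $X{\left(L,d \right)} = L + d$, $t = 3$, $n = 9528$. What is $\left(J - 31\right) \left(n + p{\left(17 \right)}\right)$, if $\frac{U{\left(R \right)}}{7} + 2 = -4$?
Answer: $-77470899$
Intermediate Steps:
$U{\left(R \right)} = -42$ ($U{\left(R \right)} = -14 + 7 \left(-4\right) = -14 - 28 = -42$)
$J = -8252$
$B{\left(F,c \right)} = 7$ ($B{\left(F,c \right)} = 4 + 3 = 7$)
$p{\left(l \right)} = -294 + 7 l$ ($p{\left(l \right)} = 7 \left(l - 42\right) = 7 \left(-42 + l\right) = -294 + 7 l$)
$\left(J - 31\right) \left(n + p{\left(17 \right)}\right) = \left(-8252 - 31\right) \left(9528 + \left(-294 + 7 \cdot 17\right)\right) = - 8283 \left(9528 + \left(-294 + 119\right)\right) = - 8283 \left(9528 - 175\right) = \left(-8283\right) 9353 = -77470899$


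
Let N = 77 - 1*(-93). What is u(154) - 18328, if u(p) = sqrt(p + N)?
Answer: -18310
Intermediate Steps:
N = 170 (N = 77 + 93 = 170)
u(p) = sqrt(170 + p) (u(p) = sqrt(p + 170) = sqrt(170 + p))
u(154) - 18328 = sqrt(170 + 154) - 18328 = sqrt(324) - 18328 = 18 - 18328 = -18310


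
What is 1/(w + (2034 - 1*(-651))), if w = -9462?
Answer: -1/6777 ≈ -0.00014756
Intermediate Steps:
1/(w + (2034 - 1*(-651))) = 1/(-9462 + (2034 - 1*(-651))) = 1/(-9462 + (2034 + 651)) = 1/(-9462 + 2685) = 1/(-6777) = -1/6777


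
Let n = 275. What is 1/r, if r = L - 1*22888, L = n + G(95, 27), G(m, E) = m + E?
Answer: -1/22491 ≈ -4.4462e-5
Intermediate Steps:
G(m, E) = E + m
L = 397 (L = 275 + (27 + 95) = 275 + 122 = 397)
r = -22491 (r = 397 - 1*22888 = 397 - 22888 = -22491)
1/r = 1/(-22491) = -1/22491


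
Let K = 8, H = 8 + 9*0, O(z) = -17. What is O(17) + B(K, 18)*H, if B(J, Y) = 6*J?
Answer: 367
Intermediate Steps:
H = 8 (H = 8 + 0 = 8)
O(17) + B(K, 18)*H = -17 + (6*8)*8 = -17 + 48*8 = -17 + 384 = 367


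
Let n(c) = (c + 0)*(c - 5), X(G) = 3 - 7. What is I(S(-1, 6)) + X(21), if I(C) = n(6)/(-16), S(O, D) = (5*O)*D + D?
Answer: -35/8 ≈ -4.3750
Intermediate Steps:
S(O, D) = D + 5*D*O (S(O, D) = 5*D*O + D = D + 5*D*O)
X(G) = -4
n(c) = c*(-5 + c)
I(C) = -3/8 (I(C) = (6*(-5 + 6))/(-16) = (6*1)*(-1/16) = 6*(-1/16) = -3/8)
I(S(-1, 6)) + X(21) = -3/8 - 4 = -35/8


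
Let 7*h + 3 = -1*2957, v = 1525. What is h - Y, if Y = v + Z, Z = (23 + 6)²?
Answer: -19522/7 ≈ -2788.9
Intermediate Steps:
Z = 841 (Z = 29² = 841)
Y = 2366 (Y = 1525 + 841 = 2366)
h = -2960/7 (h = -3/7 + (-1*2957)/7 = -3/7 + (⅐)*(-2957) = -3/7 - 2957/7 = -2960/7 ≈ -422.86)
h - Y = -2960/7 - 1*2366 = -2960/7 - 2366 = -19522/7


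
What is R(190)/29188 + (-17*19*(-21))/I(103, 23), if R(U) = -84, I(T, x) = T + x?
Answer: 2356805/43782 ≈ 53.830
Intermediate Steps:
R(190)/29188 + (-17*19*(-21))/I(103, 23) = -84/29188 + (-17*19*(-21))/(103 + 23) = -84*1/29188 - 323*(-21)/126 = -21/7297 + 6783*(1/126) = -21/7297 + 323/6 = 2356805/43782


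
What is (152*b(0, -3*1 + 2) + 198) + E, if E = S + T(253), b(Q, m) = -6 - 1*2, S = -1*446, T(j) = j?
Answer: -1211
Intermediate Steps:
S = -446
b(Q, m) = -8 (b(Q, m) = -6 - 2 = -8)
E = -193 (E = -446 + 253 = -193)
(152*b(0, -3*1 + 2) + 198) + E = (152*(-8) + 198) - 193 = (-1216 + 198) - 193 = -1018 - 193 = -1211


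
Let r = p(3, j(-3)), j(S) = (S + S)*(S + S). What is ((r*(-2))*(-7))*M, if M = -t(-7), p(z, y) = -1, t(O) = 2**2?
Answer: 56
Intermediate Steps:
j(S) = 4*S**2 (j(S) = (2*S)*(2*S) = 4*S**2)
t(O) = 4
r = -1
M = -4 (M = -1*4 = -4)
((r*(-2))*(-7))*M = (-1*(-2)*(-7))*(-4) = (2*(-7))*(-4) = -14*(-4) = 56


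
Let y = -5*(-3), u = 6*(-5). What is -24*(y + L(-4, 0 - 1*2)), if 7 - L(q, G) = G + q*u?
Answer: 2304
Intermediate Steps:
u = -30
y = 15
L(q, G) = 7 - G + 30*q (L(q, G) = 7 - (G + q*(-30)) = 7 - (G - 30*q) = 7 + (-G + 30*q) = 7 - G + 30*q)
-24*(y + L(-4, 0 - 1*2)) = -24*(15 + (7 - (0 - 1*2) + 30*(-4))) = -24*(15 + (7 - (0 - 2) - 120)) = -24*(15 + (7 - 1*(-2) - 120)) = -24*(15 + (7 + 2 - 120)) = -24*(15 - 111) = -24*(-96) = 2304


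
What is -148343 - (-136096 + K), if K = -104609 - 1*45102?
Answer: 137464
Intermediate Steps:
K = -149711 (K = -104609 - 45102 = -149711)
-148343 - (-136096 + K) = -148343 - (-136096 - 149711) = -148343 - 1*(-285807) = -148343 + 285807 = 137464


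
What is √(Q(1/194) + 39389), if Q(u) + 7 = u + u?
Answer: √370545335/97 ≈ 198.45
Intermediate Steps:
Q(u) = -7 + 2*u (Q(u) = -7 + (u + u) = -7 + 2*u)
√(Q(1/194) + 39389) = √((-7 + 2/194) + 39389) = √((-7 + 2*(1/194)) + 39389) = √((-7 + 1/97) + 39389) = √(-678/97 + 39389) = √(3820055/97) = √370545335/97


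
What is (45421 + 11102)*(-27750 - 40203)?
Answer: -3840907419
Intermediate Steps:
(45421 + 11102)*(-27750 - 40203) = 56523*(-67953) = -3840907419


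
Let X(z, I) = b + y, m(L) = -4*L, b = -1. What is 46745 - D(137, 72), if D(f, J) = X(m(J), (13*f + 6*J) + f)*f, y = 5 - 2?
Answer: 46471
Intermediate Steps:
y = 3
X(z, I) = 2 (X(z, I) = -1 + 3 = 2)
D(f, J) = 2*f
46745 - D(137, 72) = 46745 - 2*137 = 46745 - 1*274 = 46745 - 274 = 46471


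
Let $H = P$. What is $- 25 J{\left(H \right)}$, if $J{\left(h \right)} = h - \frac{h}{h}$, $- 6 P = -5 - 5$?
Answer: $- \frac{50}{3} \approx -16.667$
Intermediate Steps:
$P = \frac{5}{3}$ ($P = - \frac{-5 - 5}{6} = \left(- \frac{1}{6}\right) \left(-10\right) = \frac{5}{3} \approx 1.6667$)
$H = \frac{5}{3} \approx 1.6667$
$J{\left(h \right)} = -1 + h$ ($J{\left(h \right)} = h - 1 = -1 + h$)
$- 25 J{\left(H \right)} = - 25 \left(-1 + \frac{5}{3}\right) = \left(-25\right) \frac{2}{3} = - \frac{50}{3}$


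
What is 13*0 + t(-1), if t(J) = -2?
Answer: -2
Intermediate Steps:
13*0 + t(-1) = 13*0 - 2 = 0 - 2 = -2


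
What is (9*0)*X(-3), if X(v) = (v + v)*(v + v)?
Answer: 0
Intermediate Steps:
X(v) = 4*v² (X(v) = (2*v)*(2*v) = 4*v²)
(9*0)*X(-3) = (9*0)*(4*(-3)²) = 0*(4*9) = 0*36 = 0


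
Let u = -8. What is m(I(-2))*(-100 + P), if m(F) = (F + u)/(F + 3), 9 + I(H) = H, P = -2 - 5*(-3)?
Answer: -1653/8 ≈ -206.63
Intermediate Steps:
P = 13 (P = -2 + 15 = 13)
I(H) = -9 + H
m(F) = (-8 + F)/(3 + F) (m(F) = (F - 8)/(F + 3) = (-8 + F)/(3 + F))
m(I(-2))*(-100 + P) = ((-8 + (-9 - 2))/(3 + (-9 - 2)))*(-100 + 13) = ((-8 - 11)/(3 - 11))*(-87) = (-19/(-8))*(-87) = -⅛*(-19)*(-87) = (19/8)*(-87) = -1653/8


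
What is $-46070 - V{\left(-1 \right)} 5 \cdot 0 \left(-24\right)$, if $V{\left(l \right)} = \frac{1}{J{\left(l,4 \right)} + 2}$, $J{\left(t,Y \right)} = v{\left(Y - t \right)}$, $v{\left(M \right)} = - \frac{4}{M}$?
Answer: $-46070$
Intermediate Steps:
$J{\left(t,Y \right)} = - \frac{4}{Y - t}$
$V{\left(l \right)} = \frac{1}{2 + \frac{4}{-4 + l}}$ ($V{\left(l \right)} = \frac{1}{\frac{4}{l - 4} + 2} = \frac{1}{\frac{4}{-4 + l} + 2} = \frac{1}{2 + \frac{4}{-4 + l}}$)
$-46070 - V{\left(-1 \right)} 5 \cdot 0 \left(-24\right) = -46070 - \frac{-4 - 1}{2 \left(-2 - 1\right)} 5 \cdot 0 \left(-24\right) = -46070 - \frac{1}{2} \frac{1}{-3} \left(-5\right) 0 \left(-24\right) = -46070 - \frac{1}{2} \left(- \frac{1}{3}\right) \left(-5\right) 0 \left(-24\right) = -46070 - \frac{5}{6} \cdot 0 \left(-24\right) = -46070 - 0 \left(-24\right) = -46070 - 0 = -46070 + 0 = -46070$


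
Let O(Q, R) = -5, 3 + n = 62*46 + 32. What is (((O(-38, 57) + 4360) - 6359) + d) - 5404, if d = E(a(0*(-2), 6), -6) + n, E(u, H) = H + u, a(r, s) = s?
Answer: -4527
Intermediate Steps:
n = 2881 (n = -3 + (62*46 + 32) = -3 + (2852 + 32) = -3 + 2884 = 2881)
d = 2881 (d = (-6 + 6) + 2881 = 0 + 2881 = 2881)
(((O(-38, 57) + 4360) - 6359) + d) - 5404 = (((-5 + 4360) - 6359) + 2881) - 5404 = ((4355 - 6359) + 2881) - 5404 = (-2004 + 2881) - 5404 = 877 - 5404 = -4527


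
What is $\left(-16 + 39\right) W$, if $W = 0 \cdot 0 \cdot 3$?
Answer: $0$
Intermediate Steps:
$W = 0$ ($W = 0 \cdot 3 = 0$)
$\left(-16 + 39\right) W = \left(-16 + 39\right) 0 = 23 \cdot 0 = 0$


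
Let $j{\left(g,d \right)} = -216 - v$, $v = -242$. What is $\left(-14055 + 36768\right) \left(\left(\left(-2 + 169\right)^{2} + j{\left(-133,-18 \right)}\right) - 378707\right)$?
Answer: $-7967538696$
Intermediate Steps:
$j{\left(g,d \right)} = 26$ ($j{\left(g,d \right)} = -216 - -242 = -216 + 242 = 26$)
$\left(-14055 + 36768\right) \left(\left(\left(-2 + 169\right)^{2} + j{\left(-133,-18 \right)}\right) - 378707\right) = \left(-14055 + 36768\right) \left(\left(\left(-2 + 169\right)^{2} + 26\right) - 378707\right) = 22713 \left(\left(167^{2} + 26\right) - 378707\right) = 22713 \left(\left(27889 + 26\right) - 378707\right) = 22713 \left(27915 - 378707\right) = 22713 \left(-350792\right) = -7967538696$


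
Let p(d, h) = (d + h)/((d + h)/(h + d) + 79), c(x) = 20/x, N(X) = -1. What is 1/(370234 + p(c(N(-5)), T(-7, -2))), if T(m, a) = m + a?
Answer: 80/29618691 ≈ 2.7010e-6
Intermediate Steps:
T(m, a) = a + m
p(d, h) = d/80 + h/80 (p(d, h) = (d + h)/((d + h)/(d + h) + 79) = (d + h)/(1 + 79) = (d + h)/80 = (d + h)*(1/80) = d/80 + h/80)
1/(370234 + p(c(N(-5)), T(-7, -2))) = 1/(370234 + ((20/(-1))/80 + (-2 - 7)/80)) = 1/(370234 + ((20*(-1))/80 + (1/80)*(-9))) = 1/(370234 + ((1/80)*(-20) - 9/80)) = 1/(370234 + (-1/4 - 9/80)) = 1/(370234 - 29/80) = 1/(29618691/80) = 80/29618691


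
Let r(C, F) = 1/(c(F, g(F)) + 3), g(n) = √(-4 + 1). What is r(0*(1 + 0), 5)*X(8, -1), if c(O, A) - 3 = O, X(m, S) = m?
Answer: 8/11 ≈ 0.72727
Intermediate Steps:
g(n) = I*√3 (g(n) = √(-3) = I*√3)
c(O, A) = 3 + O
r(C, F) = 1/(6 + F) (r(C, F) = 1/((3 + F) + 3) = 1/(6 + F))
r(0*(1 + 0), 5)*X(8, -1) = 8/(6 + 5) = 8/11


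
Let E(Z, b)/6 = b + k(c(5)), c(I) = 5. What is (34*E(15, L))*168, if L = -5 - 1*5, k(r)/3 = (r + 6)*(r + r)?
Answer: 10967040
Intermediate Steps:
k(r) = 6*r*(6 + r) (k(r) = 3*((r + 6)*(r + r)) = 3*((6 + r)*(2*r)) = 3*(2*r*(6 + r)) = 6*r*(6 + r))
L = -10 (L = -5 - 5 = -10)
E(Z, b) = 1980 + 6*b (E(Z, b) = 6*(b + 6*5*(6 + 5)) = 6*(b + 6*5*11) = 6*(b + 330) = 6*(330 + b) = 1980 + 6*b)
(34*E(15, L))*168 = (34*(1980 + 6*(-10)))*168 = (34*(1980 - 60))*168 = (34*1920)*168 = 65280*168 = 10967040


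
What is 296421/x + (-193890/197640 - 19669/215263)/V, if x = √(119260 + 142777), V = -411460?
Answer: 1520824141/583513086900240 + 296421*√262037/262037 ≈ 579.07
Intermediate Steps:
x = √262037 ≈ 511.90
296421/x + (-193890/197640 - 19669/215263)/V = 296421/(√262037) + (-193890/197640 - 19669/215263)/(-411460) = 296421*(√262037/262037) + (-193890*1/197640 - 19669*1/215263)*(-1/411460) = 296421*√262037/262037 + (-6463/6588 - 19669/215263)*(-1/411460) = 296421*√262037/262037 - 1520824141/1418152644*(-1/411460) = 296421*√262037/262037 + 1520824141/583513086900240 = 1520824141/583513086900240 + 296421*√262037/262037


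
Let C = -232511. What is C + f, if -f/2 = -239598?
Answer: 246685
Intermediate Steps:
f = 479196 (f = -2*(-239598) = 479196)
C + f = -232511 + 479196 = 246685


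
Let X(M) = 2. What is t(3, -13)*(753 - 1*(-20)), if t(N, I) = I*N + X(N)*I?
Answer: -50245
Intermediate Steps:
t(N, I) = 2*I + I*N (t(N, I) = I*N + 2*I = 2*I + I*N)
t(3, -13)*(753 - 1*(-20)) = (-13*(2 + 3))*(753 - 1*(-20)) = (-13*5)*(753 + 20) = -65*773 = -50245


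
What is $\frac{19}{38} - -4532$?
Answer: $\frac{9065}{2} \approx 4532.5$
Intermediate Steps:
$\frac{19}{38} - -4532 = 19 \cdot \frac{1}{38} + 4532 = \frac{1}{2} + 4532 = \frac{9065}{2}$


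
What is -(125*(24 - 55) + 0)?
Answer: 3875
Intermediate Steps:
-(125*(24 - 55) + 0) = -(125*(-31) + 0) = -(-3875 + 0) = -1*(-3875) = 3875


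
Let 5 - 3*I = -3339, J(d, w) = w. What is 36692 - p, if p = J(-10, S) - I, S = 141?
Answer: 112997/3 ≈ 37666.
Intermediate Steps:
I = 3344/3 (I = 5/3 - ⅓*(-3339) = 5/3 + 1113 = 3344/3 ≈ 1114.7)
p = -2921/3 (p = 141 - 1*3344/3 = 141 - 3344/3 = -2921/3 ≈ -973.67)
36692 - p = 36692 - 1*(-2921/3) = 36692 + 2921/3 = 112997/3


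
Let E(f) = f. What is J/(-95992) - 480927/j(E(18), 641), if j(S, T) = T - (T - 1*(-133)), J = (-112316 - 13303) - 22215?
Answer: 23092403253/6383468 ≈ 3617.5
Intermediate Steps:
J = -147834 (J = -125619 - 22215 = -147834)
j(S, T) = -133 (j(S, T) = T - (T + 133) = T - (133 + T) = T + (-133 - T) = -133)
J/(-95992) - 480927/j(E(18), 641) = -147834/(-95992) - 480927/(-133) = -147834*(-1/95992) - 480927*(-1/133) = 73917/47996 + 480927/133 = 23092403253/6383468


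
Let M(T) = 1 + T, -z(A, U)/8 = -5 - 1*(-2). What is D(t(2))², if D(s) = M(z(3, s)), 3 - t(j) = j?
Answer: 625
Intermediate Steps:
t(j) = 3 - j
z(A, U) = 24 (z(A, U) = -8*(-5 - 1*(-2)) = -8*(-5 + 2) = -8*(-3) = 24)
D(s) = 25 (D(s) = 1 + 24 = 25)
D(t(2))² = 25² = 625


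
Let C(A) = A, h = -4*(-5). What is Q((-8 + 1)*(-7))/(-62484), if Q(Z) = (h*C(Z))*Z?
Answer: -12005/15621 ≈ -0.76852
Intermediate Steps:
h = 20
Q(Z) = 20*Z² (Q(Z) = (20*Z)*Z = 20*Z²)
Q((-8 + 1)*(-7))/(-62484) = (20*((-8 + 1)*(-7))²)/(-62484) = (20*(-7*(-7))²)*(-1/62484) = (20*49²)*(-1/62484) = (20*2401)*(-1/62484) = 48020*(-1/62484) = -12005/15621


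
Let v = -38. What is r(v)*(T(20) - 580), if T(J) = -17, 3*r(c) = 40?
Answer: -7960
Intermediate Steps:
r(c) = 40/3 (r(c) = (1/3)*40 = 40/3)
r(v)*(T(20) - 580) = 40*(-17 - 580)/3 = (40/3)*(-597) = -7960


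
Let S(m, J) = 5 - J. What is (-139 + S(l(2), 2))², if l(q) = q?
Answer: 18496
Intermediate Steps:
(-139 + S(l(2), 2))² = (-139 + (5 - 1*2))² = (-139 + (5 - 2))² = (-139 + 3)² = (-136)² = 18496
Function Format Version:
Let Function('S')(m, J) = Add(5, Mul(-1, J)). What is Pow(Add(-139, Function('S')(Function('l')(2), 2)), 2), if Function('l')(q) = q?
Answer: 18496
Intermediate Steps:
Pow(Add(-139, Function('S')(Function('l')(2), 2)), 2) = Pow(Add(-139, Add(5, Mul(-1, 2))), 2) = Pow(Add(-139, Add(5, -2)), 2) = Pow(Add(-139, 3), 2) = Pow(-136, 2) = 18496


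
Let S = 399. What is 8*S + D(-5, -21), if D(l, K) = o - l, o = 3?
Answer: 3200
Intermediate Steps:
D(l, K) = 3 - l
8*S + D(-5, -21) = 8*399 + (3 - 1*(-5)) = 3192 + (3 + 5) = 3192 + 8 = 3200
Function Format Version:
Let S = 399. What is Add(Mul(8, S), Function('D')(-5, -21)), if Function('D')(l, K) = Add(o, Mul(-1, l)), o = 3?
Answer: 3200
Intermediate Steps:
Function('D')(l, K) = Add(3, Mul(-1, l))
Add(Mul(8, S), Function('D')(-5, -21)) = Add(Mul(8, 399), Add(3, Mul(-1, -5))) = Add(3192, Add(3, 5)) = Add(3192, 8) = 3200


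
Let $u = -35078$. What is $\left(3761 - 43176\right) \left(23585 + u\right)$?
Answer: $452996595$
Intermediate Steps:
$\left(3761 - 43176\right) \left(23585 + u\right) = \left(3761 - 43176\right) \left(23585 - 35078\right) = \left(-39415\right) \left(-11493\right) = 452996595$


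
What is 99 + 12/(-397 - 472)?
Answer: 86019/869 ≈ 98.986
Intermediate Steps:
99 + 12/(-397 - 472) = 99 + 12/(-869) = 99 - 1/869*12 = 99 - 12/869 = 86019/869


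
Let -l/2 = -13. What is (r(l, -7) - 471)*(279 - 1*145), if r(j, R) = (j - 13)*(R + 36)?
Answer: -12596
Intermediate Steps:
l = 26 (l = -2*(-13) = 26)
r(j, R) = (-13 + j)*(36 + R)
(r(l, -7) - 471)*(279 - 1*145) = ((-468 - 13*(-7) + 36*26 - 7*26) - 471)*(279 - 1*145) = ((-468 + 91 + 936 - 182) - 471)*(279 - 145) = (377 - 471)*134 = -94*134 = -12596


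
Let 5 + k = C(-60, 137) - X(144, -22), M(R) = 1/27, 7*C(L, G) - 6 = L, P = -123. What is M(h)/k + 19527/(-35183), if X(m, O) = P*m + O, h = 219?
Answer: -65401983940/117839231109 ≈ -0.55501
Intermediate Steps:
C(L, G) = 6/7 + L/7
X(m, O) = O - 123*m (X(m, O) = -123*m + O = O - 123*m)
M(R) = 1/27
k = 124049/7 (k = -5 + ((6/7 + (1/7)*(-60)) - (-22 - 123*144)) = -5 + ((6/7 - 60/7) - (-22 - 17712)) = -5 + (-54/7 - 1*(-17734)) = -5 + (-54/7 + 17734) = -5 + 124084/7 = 124049/7 ≈ 17721.)
M(h)/k + 19527/(-35183) = 1/(27*(124049/7)) + 19527/(-35183) = (1/27)*(7/124049) + 19527*(-1/35183) = 7/3349323 - 19527/35183 = -65401983940/117839231109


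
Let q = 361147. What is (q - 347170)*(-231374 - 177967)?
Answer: -5721359157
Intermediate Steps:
(q - 347170)*(-231374 - 177967) = (361147 - 347170)*(-231374 - 177967) = 13977*(-409341) = -5721359157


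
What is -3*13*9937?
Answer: -387543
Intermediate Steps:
-3*13*9937 = -39*9937 = -387543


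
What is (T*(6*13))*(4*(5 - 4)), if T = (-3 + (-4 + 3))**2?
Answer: 4992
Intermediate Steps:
T = 16 (T = (-3 - 1)**2 = (-4)**2 = 16)
(T*(6*13))*(4*(5 - 4)) = (16*(6*13))*(4*(5 - 4)) = (16*78)*(4*1) = 1248*4 = 4992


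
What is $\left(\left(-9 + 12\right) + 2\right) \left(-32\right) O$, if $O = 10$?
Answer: $-1600$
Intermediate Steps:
$\left(\left(-9 + 12\right) + 2\right) \left(-32\right) O = \left(\left(-9 + 12\right) + 2\right) \left(-32\right) 10 = \left(3 + 2\right) \left(-32\right) 10 = 5 \left(-32\right) 10 = \left(-160\right) 10 = -1600$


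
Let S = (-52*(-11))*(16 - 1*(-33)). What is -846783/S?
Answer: -120969/4004 ≈ -30.212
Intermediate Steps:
S = 28028 (S = 572*(16 + 33) = 572*49 = 28028)
-846783/S = -846783/28028 = -846783*1/28028 = -120969/4004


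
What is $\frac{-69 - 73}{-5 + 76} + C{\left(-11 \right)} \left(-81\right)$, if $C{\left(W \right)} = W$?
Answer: $889$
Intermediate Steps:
$\frac{-69 - 73}{-5 + 76} + C{\left(-11 \right)} \left(-81\right) = \frac{-69 - 73}{-5 + 76} - -891 = - \frac{142}{71} + 891 = \left(-142\right) \frac{1}{71} + 891 = -2 + 891 = 889$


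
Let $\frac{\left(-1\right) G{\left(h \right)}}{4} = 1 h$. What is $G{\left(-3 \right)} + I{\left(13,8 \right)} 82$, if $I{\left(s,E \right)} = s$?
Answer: $1078$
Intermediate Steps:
$G{\left(h \right)} = - 4 h$ ($G{\left(h \right)} = - 4 \cdot 1 h = - 4 h$)
$G{\left(-3 \right)} + I{\left(13,8 \right)} 82 = \left(-4\right) \left(-3\right) + 13 \cdot 82 = 12 + 1066 = 1078$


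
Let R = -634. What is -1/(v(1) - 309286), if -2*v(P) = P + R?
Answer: 2/617939 ≈ 3.2366e-6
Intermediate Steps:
v(P) = 317 - P/2 (v(P) = -(P - 634)/2 = -(-634 + P)/2 = 317 - P/2)
-1/(v(1) - 309286) = -1/((317 - ½*1) - 309286) = -1/((317 - ½) - 309286) = -1/(633/2 - 309286) = -1/(-617939/2) = -1*(-2/617939) = 2/617939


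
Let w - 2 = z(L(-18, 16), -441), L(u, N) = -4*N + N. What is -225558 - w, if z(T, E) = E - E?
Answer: -225560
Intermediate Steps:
L(u, N) = -3*N
z(T, E) = 0
w = 2 (w = 2 + 0 = 2)
-225558 - w = -225558 - 1*2 = -225558 - 2 = -225560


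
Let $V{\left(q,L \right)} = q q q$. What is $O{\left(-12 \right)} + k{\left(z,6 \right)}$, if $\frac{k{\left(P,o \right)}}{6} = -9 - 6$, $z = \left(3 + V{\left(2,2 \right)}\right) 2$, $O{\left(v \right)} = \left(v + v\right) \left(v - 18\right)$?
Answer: $630$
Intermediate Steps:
$V{\left(q,L \right)} = q^{3}$ ($V{\left(q,L \right)} = q^{2} q = q^{3}$)
$O{\left(v \right)} = 2 v \left(-18 + v\right)$
$z = 22$ ($z = \left(3 + 2^{3}\right) 2 = \left(3 + 8\right) 2 = 11 \cdot 2 = 22$)
$k{\left(P,o \right)} = -90$ ($k{\left(P,o \right)} = 6 \left(-9 - 6\right) = 6 \left(-15\right) = -90$)
$O{\left(-12 \right)} + k{\left(z,6 \right)} = 2 \left(-12\right) \left(-18 - 12\right) - 90 = 2 \left(-12\right) \left(-30\right) - 90 = 720 - 90 = 630$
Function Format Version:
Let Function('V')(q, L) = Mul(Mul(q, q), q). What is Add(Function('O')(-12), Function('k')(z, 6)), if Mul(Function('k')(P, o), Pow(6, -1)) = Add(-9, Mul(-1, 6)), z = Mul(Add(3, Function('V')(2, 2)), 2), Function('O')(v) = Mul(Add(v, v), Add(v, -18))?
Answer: 630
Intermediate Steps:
Function('V')(q, L) = Pow(q, 3) (Function('V')(q, L) = Mul(Pow(q, 2), q) = Pow(q, 3))
Function('O')(v) = Mul(2, v, Add(-18, v)) (Function('O')(v) = Mul(Mul(2, v), Add(-18, v)) = Mul(2, v, Add(-18, v)))
z = 22 (z = Mul(Add(3, Pow(2, 3)), 2) = Mul(Add(3, 8), 2) = Mul(11, 2) = 22)
Function('k')(P, o) = -90 (Function('k')(P, o) = Mul(6, Add(-9, Mul(-1, 6))) = Mul(6, Add(-9, -6)) = Mul(6, -15) = -90)
Add(Function('O')(-12), Function('k')(z, 6)) = Add(Mul(2, -12, Add(-18, -12)), -90) = Add(Mul(2, -12, -30), -90) = Add(720, -90) = 630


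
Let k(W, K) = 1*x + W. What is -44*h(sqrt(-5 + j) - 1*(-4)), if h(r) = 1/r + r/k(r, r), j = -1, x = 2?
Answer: 22*(-9*sqrt(6) + 16*I)/(-9*I + 5*sqrt(6)) ≈ -39.429 - 0.23328*I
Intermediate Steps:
k(W, K) = 2 + W (k(W, K) = 1*2 + W = 2 + W)
h(r) = 1/r + r/(2 + r)
-44*h(sqrt(-5 + j) - 1*(-4)) = -44*(2 + (sqrt(-5 - 1) - 1*(-4)) + (sqrt(-5 - 1) - 1*(-4))**2)/((sqrt(-5 - 1) - 1*(-4))*(2 + (sqrt(-5 - 1) - 1*(-4)))) = -44*(2 + (sqrt(-6) + 4) + (sqrt(-6) + 4)**2)/((sqrt(-6) + 4)*(2 + (sqrt(-6) + 4))) = -44*(2 + (I*sqrt(6) + 4) + (I*sqrt(6) + 4)**2)/((I*sqrt(6) + 4)*(2 + (I*sqrt(6) + 4))) = -44*(2 + (4 + I*sqrt(6)) + (4 + I*sqrt(6))**2)/((4 + I*sqrt(6))*(2 + (4 + I*sqrt(6)))) = -44*(6 + (4 + I*sqrt(6))**2 + I*sqrt(6))/((4 + I*sqrt(6))*(6 + I*sqrt(6)))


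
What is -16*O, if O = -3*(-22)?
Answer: -1056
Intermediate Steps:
O = 66
-16*O = -16*66 = -1056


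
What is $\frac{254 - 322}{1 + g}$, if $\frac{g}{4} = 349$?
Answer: $- \frac{68}{1397} \approx -0.048676$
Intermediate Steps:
$g = 1396$ ($g = 4 \cdot 349 = 1396$)
$\frac{254 - 322}{1 + g} = \frac{254 - 322}{1 + 1396} = - \frac{68}{1397}$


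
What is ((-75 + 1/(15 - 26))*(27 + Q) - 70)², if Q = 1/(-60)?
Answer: 478513912009/108900 ≈ 4.3941e+6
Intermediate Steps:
Q = -1/60 ≈ -0.016667
((-75 + 1/(15 - 26))*(27 + Q) - 70)² = ((-75 + 1/(15 - 26))*(27 - 1/60) - 70)² = ((-75 + 1/(-11))*(1619/60) - 70)² = ((-75 - 1/11)*(1619/60) - 70)² = (-826/11*1619/60 - 70)² = (-668647/330 - 70)² = (-691747/330)² = 478513912009/108900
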